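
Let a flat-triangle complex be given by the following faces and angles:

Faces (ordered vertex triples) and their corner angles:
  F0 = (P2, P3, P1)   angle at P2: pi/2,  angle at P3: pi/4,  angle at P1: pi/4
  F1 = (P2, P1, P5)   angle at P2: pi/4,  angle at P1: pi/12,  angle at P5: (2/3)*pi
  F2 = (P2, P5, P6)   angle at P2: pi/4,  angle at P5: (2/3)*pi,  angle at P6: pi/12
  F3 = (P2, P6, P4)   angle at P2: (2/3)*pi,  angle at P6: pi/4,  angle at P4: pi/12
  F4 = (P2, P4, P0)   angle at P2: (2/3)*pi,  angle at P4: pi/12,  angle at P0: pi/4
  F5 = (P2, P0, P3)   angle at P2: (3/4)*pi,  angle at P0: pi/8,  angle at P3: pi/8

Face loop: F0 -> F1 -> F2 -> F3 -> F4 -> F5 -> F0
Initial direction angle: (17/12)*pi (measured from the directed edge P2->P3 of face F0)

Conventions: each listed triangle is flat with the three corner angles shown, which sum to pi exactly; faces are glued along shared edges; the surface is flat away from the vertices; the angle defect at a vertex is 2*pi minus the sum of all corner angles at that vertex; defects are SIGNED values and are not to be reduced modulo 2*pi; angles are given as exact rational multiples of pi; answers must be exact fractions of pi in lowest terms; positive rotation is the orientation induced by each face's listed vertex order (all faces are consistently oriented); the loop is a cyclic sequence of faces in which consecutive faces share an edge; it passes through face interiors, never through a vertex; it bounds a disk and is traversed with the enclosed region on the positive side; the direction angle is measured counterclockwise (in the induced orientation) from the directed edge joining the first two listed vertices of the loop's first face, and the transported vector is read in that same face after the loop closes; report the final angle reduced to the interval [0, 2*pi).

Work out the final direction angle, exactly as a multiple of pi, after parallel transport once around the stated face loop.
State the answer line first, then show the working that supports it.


Answer: final direction angle = pi/3

enclosed vertex P2: corner angles sum to (37/12)*pi, defect = 2*pi - (37/12)*pi = (-13/12)*pi
summing the enclosed defects onto the initial angle, mod 2*pi in the induced orientation:
final angle = (17/12)*pi - (13/12)*pi = pi/3 (mod 2*pi)


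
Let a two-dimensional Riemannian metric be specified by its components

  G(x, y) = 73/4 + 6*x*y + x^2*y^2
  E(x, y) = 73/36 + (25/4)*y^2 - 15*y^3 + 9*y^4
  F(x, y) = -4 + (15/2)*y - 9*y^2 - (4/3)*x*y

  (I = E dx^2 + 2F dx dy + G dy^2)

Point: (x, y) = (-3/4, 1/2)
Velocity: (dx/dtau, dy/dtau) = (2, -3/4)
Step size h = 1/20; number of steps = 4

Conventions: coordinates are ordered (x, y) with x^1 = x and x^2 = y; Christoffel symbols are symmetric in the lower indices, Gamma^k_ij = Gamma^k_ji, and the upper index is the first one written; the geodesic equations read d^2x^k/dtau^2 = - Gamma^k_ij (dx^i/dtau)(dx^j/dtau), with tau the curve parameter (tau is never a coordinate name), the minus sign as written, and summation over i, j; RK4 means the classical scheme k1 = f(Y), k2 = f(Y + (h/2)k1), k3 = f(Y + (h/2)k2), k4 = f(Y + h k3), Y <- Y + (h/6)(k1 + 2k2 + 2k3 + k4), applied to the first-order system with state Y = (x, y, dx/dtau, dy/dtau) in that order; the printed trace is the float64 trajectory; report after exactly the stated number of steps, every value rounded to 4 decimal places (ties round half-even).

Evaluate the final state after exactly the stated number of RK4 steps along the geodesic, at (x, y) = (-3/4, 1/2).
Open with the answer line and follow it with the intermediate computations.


Answer: x = -0.3397, y = 0.3591, dx/dtau = 2.1043, dy/dtau = -0.6605

f(Y) = (dx/dtau, dy/dtau, -Gamma^x_ij Y'^i Y'^j, -Gamma^y_ij Y'^i Y'^j) with the Gammas evaluated at the stage position; h = 0.050000; intermediate values shown to 6 dp
step 0: x = -0.7500, y = 0.5000, dx/dtau = 2.0000, dy/dtau = -0.7500
step 1:
  k1: at (x, y) = (-0.750000, 0.500000), (dx/dtau, dy/dtau) = (2.000000, -0.750000); Gamma_xxx = -0.025434, Gamma_xxy = -0.043039, Gamma_xyy = -1.013051, Gamma_yxx = -0.028966, Gamma_yxy = 0.075984, Gamma_yyy = -0.247503; k1 = (2.000000, -0.750000, 0.542460, 0.483036)
  k2: at (x, y) = (-0.700000, 0.481250), (dx/dtau, dy/dtau) = (2.013562, -0.737924); Gamma_xxx = -0.027089, Gamma_xxy = -0.018720, Gamma_xyy = -0.855954, Gamma_yxx = -0.030569, Gamma_yxy = 0.076104, Gamma_yyy = -0.220180; k2 = (2.013562, -0.737924, 0.520292, 0.469995)
  k3: at (x, y) = (-0.699661, 0.481552), (dx/dtau, dy/dtau) = (2.013007, -0.738250); Gamma_xxx = -0.027067, Gamma_xxy = -0.019092, Gamma_xyy = -0.859273, Gamma_yxx = -0.030539, Gamma_yxy = 0.076106, Gamma_yyy = -0.220553; k3 = (2.013007, -0.738250, 0.521249, 0.470156)
  k4: at (x, y) = (-0.649350, 0.463087), (dx/dtau, dy/dtau) = (2.026062, -0.726492); Gamma_xxx = -0.028946, Gamma_xxy = 0.005965, Gamma_xyy = -0.705889, Gamma_yxx = -0.032275, Gamma_yxy = 0.076334, Gamma_yyy = -0.193761; k4 = (2.026062, -0.726492, 0.508945, 0.459465)
  Y <- Y + (h/6)(k1 + 2k2 + 2k3 + k4): x = -0.6493, y = 0.4631, dx/dtau = 2.0261, dy/dtau = -0.7265
step 2:
  k1: at (x, y) = (-0.649340, 0.463093), (dx/dtau, dy/dtau) = (2.026121, -0.726477); Gamma_xxx = -0.028946, Gamma_xxy = 0.005958, Gamma_xyy = -0.705951, Gamma_yxx = -0.032274, Gamma_yxy = 0.076334, Gamma_yyy = -0.193767; k1 = (2.026121, -0.726477, 0.508946, 0.459470)
  k2: at (x, y) = (-0.598687, 0.444931), (dx/dtau, dy/dtau) = (2.038844, -0.714990); Gamma_xxx = -0.031020, Gamma_xxy = 0.031470, Gamma_xyy = -0.555784, Gamma_yxx = -0.034094, Gamma_yxy = 0.076664, Gamma_yyy = -0.167312; k2 = (2.038844, -0.714990, 0.504820, 0.450770)
  k3: at (x, y) = (-0.598369, 0.445218), (dx/dtau, dy/dtau) = (2.038741, -0.715207); Gamma_xxx = -0.030993, Gamma_xxy = 0.031088, Gamma_xyy = -0.558884, Gamma_yxx = -0.034061, Gamma_yxy = 0.076664, Gamma_yyy = -0.167652; k3 = (2.038741, -0.715207, 0.505361, 0.450899)
  k4: at (x, y) = (-0.547403, 0.427333), (dx/dtau, dy/dtau) = (2.051389, -0.703932); Gamma_xxx = -0.033234, Gamma_xxy = 0.056828, Gamma_xyy = -0.410946, Gamma_yxx = -0.035923, Gamma_yxy = 0.077088, Gamma_yyy = -0.141297; k4 = (2.051389, -0.703932, 0.507611, 0.443825)
  Y <- Y + (h/6)(k1 + 2k2 + 2k3 + k4): x = -0.5474, y = 0.4273, dx/dtau = 2.0514, dy/dtau = -0.7039
step 3:
  k1: at (x, y) = (-0.547401, 0.427336), (dx/dtau, dy/dtau) = (2.051428, -0.703921); Gamma_xxx = -0.033234, Gamma_xxy = 0.056823, Gamma_xyy = -0.410984, Gamma_yxx = -0.035923, Gamma_yxy = 0.077088, Gamma_yyy = -0.141302; k1 = (2.051428, -0.703921, 0.507613, 0.443830)
  k2: at (x, y) = (-0.496115, 0.409738), (dx/dtau, dy/dtau) = (2.064119, -0.692826); Gamma_xxx = -0.035621, Gamma_xxy = 0.082564, Gamma_xyy = -0.264763, Gamma_yxx = -0.037791, Gamma_yxy = 0.077604, Gamma_yyy = -0.114881; k2 = (2.064119, -0.692826, 0.514998, 0.438114)
  k3: at (x, y) = (-0.495798, 0.410016), (dx/dtau, dy/dtau) = (2.064303, -0.692969); Gamma_xxx = -0.035589, Gamma_xxy = 0.082182, Gamma_xyy = -0.267760, Gamma_yxx = -0.037758, Gamma_yxy = 0.077601, Gamma_yyy = -0.115209; k3 = (2.064303, -0.692969, 0.515358, 0.438238)
  k4: at (x, y) = (-0.444186, 0.392688), (dx/dtau, dy/dtau) = (2.077196, -0.682009); Gamma_xxx = -0.038098, Gamma_xxy = 0.107745, Gamma_xyy = -0.122482, Gamma_yxx = -0.039601, Gamma_yxy = 0.078200, Gamma_yyy = -0.088534; k4 = (2.077196, -0.682009, 0.526632, 0.433615)
  Y <- Y + (h/6)(k1 + 2k2 + 2k3 + k4): x = -0.4442, y = 0.3927, dx/dtau = 2.0772, dy/dtau = -0.6820
step 4:
  k1: at (x, y) = (-0.444189, 0.392690), (dx/dtau, dy/dtau) = (2.077220, -0.682003); Gamma_xxx = -0.038098, Gamma_xxy = 0.107741, Gamma_xyy = -0.122505, Gamma_yxx = -0.039600, Gamma_yxy = 0.078200, Gamma_yyy = -0.088537; k1 = (2.077220, -0.682003, 0.526635, 0.433619)
  k2: at (x, y) = (-0.392258, 0.375640), (dx/dtau, dy/dtau) = (2.090386, -0.671163); Gamma_xxx = -0.040711, Gamma_xxy = 0.132935, Gamma_xyy = 0.022348, Gamma_yxx = -0.041390, Gamma_yxy = 0.078878, Gamma_yyy = -0.061455; k2 = (2.090386, -0.671163, 0.540840, 0.429874)
  k3: at (x, y) = (-0.391929, 0.375911), (dx/dtau, dy/dtau) = (2.090741, -0.671257); Gamma_xxx = -0.040675, Gamma_xxy = 0.132561, Gamma_xyy = 0.019367, Gamma_yxx = -0.041358, Gamma_yxy = 0.078872, Gamma_yyy = -0.061788; k3 = (2.090741, -0.671257, 0.541151, 0.430007)
  k4: at (x, y) = (-0.339652, 0.359127), (dx/dtau, dy/dtau) = (2.104277, -0.660503); Gamma_xxx = -0.043370, Gamma_xxy = 0.157233, Gamma_xyy = 0.164415, Gamma_yxx = -0.043071, Gamma_yxy = 0.079618, Gamma_yyy = -0.034142; k4 = (2.104277, -0.660503, 0.557382, 0.426933)
  Y <- Y + (h/6)(k1 + 2k2 + 2k3 + k4): x = -0.3397, y = 0.3591, dx/dtau = 2.1043, dy/dtau = -0.6605


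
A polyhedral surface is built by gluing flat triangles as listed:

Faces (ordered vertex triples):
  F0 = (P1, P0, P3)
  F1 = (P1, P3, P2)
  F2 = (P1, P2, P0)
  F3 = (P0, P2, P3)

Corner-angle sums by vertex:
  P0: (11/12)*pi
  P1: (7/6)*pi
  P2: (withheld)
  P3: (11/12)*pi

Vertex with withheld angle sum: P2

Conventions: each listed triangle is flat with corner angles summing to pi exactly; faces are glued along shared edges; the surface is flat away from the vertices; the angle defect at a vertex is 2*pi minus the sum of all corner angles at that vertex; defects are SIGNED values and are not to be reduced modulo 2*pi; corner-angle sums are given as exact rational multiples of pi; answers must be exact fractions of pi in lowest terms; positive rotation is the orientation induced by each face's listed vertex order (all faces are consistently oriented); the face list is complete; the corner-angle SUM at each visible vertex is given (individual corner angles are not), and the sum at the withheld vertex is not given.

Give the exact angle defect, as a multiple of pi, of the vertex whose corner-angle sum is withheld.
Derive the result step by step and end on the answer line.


V = 4, E = 6, F = 4; chi = V - E + F = 2
Gauss-Bonnet: total defect = 2*pi*chi = 4*pi; visible defects sum to 3*pi

Answer: defect(P2) = pi


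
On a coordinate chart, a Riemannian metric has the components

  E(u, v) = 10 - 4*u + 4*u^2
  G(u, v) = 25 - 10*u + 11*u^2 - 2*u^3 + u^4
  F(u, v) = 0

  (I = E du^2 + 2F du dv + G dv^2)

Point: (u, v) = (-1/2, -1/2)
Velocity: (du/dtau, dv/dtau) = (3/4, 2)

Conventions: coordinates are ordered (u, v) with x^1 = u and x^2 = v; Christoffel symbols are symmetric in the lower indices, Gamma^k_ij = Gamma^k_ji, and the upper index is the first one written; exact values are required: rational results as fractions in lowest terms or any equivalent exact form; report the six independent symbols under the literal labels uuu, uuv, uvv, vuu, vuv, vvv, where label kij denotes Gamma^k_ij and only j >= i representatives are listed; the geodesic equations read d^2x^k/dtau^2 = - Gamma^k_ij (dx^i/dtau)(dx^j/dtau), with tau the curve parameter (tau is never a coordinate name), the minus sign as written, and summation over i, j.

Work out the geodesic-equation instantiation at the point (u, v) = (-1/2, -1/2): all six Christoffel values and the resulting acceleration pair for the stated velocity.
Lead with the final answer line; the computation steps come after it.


Answer: Gamma_uuu = -4/13, Gamma_uuv = 0, Gamma_uvv = 23/26, Gamma_vuu = 0, Gamma_vuv = -8/23, Gamma_vvv = 0; accelerations (d^2u/dtau^2, d^2v/dtau^2) = (-175/52, 24/23)

E = 13, F = 0, G = 529/16 at the point
E_u = -8, E_v = 0, F_u = 0, F_v = 0, G_u = -23, G_v = 0
EG - F^2 = 6877/16;  g^inv = (16/6877) * [[529/16, 0], [0, 13]]
first-kind symbols [ij,l] = (1/2)(d_i g_jl + d_j g_il - d_l g_ij): [uu,u] = E_u/2 = -4, [uu,v] = F_u - E_v/2 = 0, [uv,u] = E_v/2 = 0, [uv,v] = G_u/2 = -23/2, [vv,u] = F_v - G_u/2 = 23/2, [vv,v] = G_v/2 = 0
Gamma^u_ij = (G*[ij,u] - F*[ij,v])/(EG - F^2), Gamma^v_ij = (E*[ij,v] - F*[ij,u])/(EG - F^2)
Gamma_uuu = -4/13, Gamma_uuv = 0, Gamma_uvv = 23/26, Gamma_vuu = 0, Gamma_vuv = -8/23, Gamma_vvv = 0
d^2u/dtau^2 = -(Gamma_uuu*(3/4)^2 + 2*Gamma_uuv*(3/4)*(2) + Gamma_uvv*(2)^2) = -175/52
d^2v/dtau^2 = -(Gamma_vuu*(3/4)^2 + 2*Gamma_vuv*(3/4)*(2) + Gamma_vvv*(2)^2) = 24/23


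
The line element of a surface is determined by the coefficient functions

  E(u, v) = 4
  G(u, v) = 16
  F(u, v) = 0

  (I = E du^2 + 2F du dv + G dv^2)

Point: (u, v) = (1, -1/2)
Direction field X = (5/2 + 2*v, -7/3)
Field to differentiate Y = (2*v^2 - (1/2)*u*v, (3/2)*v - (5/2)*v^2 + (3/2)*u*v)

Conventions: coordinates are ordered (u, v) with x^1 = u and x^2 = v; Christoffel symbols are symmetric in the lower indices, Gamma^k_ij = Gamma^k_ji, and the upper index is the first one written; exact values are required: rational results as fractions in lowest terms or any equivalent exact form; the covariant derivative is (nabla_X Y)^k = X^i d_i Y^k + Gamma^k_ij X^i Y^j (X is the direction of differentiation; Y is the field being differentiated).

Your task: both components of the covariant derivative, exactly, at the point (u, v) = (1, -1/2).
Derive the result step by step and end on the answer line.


E = 4, F = 0, G = 16 at the point
E_u = 0, E_v = 0, F_u = 0, F_v = 0, G_u = 0, G_v = 0
EG - F^2 = 64;  g^inv = (1/64) * [[16, 0], [0, 4]]
first-kind symbols [ij,l] = (1/2)(d_i g_jl + d_j g_il - d_l g_ij): [uu,u] = E_u/2 = 0, [uu,v] = F_u - E_v/2 = 0, [uv,u] = E_v/2 = 0, [uv,v] = G_u/2 = 0, [vv,u] = F_v - G_u/2 = 0, [vv,v] = G_v/2 = 0
Gamma^u_ij = (G*[ij,u] - F*[ij,v])/(EG - F^2), Gamma^v_ij = (E*[ij,v] - F*[ij,u])/(EG - F^2)
Gamma_uuu = 0, Gamma_uuv = 0, Gamma_uvv = 0, Gamma_vuu = 0, Gamma_vuv = 0, Gamma_vvv = 0
X = (3/2, -7/3), Y = (3/4, -17/8) at the point

Answer: (nabla_X Y)^u = 149/24, (nabla_X Y)^v = -335/24


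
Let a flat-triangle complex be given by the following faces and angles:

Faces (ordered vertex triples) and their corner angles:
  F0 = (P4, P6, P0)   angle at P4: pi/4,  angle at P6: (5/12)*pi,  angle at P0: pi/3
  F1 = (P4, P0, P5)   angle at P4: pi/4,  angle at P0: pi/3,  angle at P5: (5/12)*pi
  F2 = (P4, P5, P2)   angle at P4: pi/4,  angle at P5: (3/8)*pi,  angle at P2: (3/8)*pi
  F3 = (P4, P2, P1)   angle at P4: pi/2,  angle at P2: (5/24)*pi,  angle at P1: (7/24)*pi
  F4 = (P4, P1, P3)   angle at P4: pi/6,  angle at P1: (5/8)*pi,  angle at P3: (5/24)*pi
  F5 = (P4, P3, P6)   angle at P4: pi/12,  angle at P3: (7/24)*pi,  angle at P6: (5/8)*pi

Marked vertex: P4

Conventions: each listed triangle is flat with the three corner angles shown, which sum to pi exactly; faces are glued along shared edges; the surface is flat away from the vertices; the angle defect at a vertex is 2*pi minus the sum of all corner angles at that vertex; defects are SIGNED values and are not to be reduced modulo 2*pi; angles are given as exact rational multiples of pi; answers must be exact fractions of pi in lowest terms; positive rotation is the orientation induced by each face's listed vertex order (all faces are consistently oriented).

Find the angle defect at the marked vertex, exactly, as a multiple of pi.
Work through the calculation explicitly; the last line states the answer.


Sum of corner angles at P4: (3/2)*pi
defect = 2*pi - (3/2)*pi

Answer: defect(P4) = pi/2


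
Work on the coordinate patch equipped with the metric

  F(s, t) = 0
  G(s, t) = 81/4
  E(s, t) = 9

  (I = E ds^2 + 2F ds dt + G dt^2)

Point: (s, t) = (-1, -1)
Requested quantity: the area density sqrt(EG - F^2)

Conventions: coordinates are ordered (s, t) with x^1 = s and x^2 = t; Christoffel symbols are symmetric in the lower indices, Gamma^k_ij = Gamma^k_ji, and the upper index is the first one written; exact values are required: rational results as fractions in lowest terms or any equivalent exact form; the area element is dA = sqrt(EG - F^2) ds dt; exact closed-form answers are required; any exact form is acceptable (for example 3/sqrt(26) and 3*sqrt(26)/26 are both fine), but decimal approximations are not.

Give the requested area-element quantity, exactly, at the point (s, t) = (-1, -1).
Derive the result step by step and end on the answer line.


E = 9, F = 0, G = 81/4; EG - F^2 = 729/4

Answer: sqrt(EG - F^2) = 27/2


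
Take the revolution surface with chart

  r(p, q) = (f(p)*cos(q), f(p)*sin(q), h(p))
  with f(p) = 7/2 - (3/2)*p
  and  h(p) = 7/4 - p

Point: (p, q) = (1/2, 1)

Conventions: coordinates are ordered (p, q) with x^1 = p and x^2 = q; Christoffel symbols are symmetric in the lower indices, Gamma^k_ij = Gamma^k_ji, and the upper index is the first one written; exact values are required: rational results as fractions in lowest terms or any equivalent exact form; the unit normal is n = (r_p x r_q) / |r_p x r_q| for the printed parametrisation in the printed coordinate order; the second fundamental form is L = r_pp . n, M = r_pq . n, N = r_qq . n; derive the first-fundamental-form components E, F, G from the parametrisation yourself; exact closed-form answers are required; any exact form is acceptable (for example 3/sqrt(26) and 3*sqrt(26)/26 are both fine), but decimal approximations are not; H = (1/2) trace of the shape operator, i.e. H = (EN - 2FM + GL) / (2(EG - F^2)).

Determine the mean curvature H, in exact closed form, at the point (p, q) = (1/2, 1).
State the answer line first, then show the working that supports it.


Answer: H = -4*sqrt(13)/143

f = 11/4, f' = -3/2, f'' = 0, h' = -1, h'' = 0
E = 13/4, F = 0, G = 121/16; answer radicand W^2 = 13/4
unnormalised second-form numerators: l = 0, m = 0, n = -11/4; L = l/sqrt(13/4), and similarly M = m/sqrt(W^2), N = n/sqrt(W^2)
H = (E*n - 2*F*m + G*l) / (2*(EG - F^2)*sqrt(W^2)); E*n - 2*F*m + G*l = -143/16, EG - F^2 = 1573/64, so H = (-2/11)/sqrt(13/4)


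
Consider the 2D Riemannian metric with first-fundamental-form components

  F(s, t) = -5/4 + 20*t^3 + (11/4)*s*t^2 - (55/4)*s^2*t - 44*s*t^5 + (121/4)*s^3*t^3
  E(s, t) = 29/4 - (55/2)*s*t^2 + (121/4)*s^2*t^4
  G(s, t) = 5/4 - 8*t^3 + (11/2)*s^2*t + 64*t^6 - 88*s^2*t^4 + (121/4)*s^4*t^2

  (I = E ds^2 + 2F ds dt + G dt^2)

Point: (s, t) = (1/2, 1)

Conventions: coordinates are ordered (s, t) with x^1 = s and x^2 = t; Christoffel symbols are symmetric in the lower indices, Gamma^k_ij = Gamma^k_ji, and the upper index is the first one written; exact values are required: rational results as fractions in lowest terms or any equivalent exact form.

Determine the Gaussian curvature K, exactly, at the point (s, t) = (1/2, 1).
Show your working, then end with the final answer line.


E = 17/16, F = -49/32, G = 2465/64, EG - F^2 = 2469/64 at the point
E_s = 11/4, E_t = 11/4, F_s = -517/16, F_t = -1259/32, G_s = -539/8, G_t = 8869/32
E_tt = 253/4, F_st = -2563/16, G_ss = -297/4
Apply the Brioschi formula K = (det M1 - det M2)/(EG - F^2)^2 over the derivative matrices of E, F, G.
M1 = [[-E_tt/2 + F_st - G_ss/2, E_s/2, F_s - E_t/2], [F_t - G_s/2, E, F], [G_t/2, F, G]] = [[-2475/16, 11/8, -539/16], [-181/32, 17/16, -49/32], [8869/64, -49/32, 2465/64]]; det M1 = -330605/256
M2 = [[0, E_t/2, G_s/2], [E_t/2, E, F], [G_s/2, F, G]] = [[0, 11/8, -539/16], [11/8, 17/16, -49/32], [-539/16, -49/32, 2465/64]]; det M2 = -291005/256
det M1 - det M2 = -2475/16; K = -2475/16 / (2469/64)^2 = -70400/677329

Answer: K = -70400/677329


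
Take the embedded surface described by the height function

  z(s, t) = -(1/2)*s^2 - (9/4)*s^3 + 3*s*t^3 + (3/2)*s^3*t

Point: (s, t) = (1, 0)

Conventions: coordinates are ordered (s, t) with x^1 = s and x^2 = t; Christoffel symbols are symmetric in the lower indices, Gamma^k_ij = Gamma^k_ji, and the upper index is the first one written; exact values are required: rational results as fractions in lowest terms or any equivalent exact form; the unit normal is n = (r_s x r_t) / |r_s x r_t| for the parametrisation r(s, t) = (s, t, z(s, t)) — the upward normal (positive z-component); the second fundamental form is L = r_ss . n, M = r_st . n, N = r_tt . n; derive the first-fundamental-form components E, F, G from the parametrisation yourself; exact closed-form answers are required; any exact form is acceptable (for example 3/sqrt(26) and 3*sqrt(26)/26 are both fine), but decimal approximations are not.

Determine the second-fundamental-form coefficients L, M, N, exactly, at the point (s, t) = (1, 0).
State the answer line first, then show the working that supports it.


Answer: L = -58*sqrt(1013)/1013, M = 18*sqrt(1013)/1013, N = 0

z_s = -31/4, z_t = 3/2, z_ss = -29/2, z_st = 9/2, z_tt = 0
E = 977/16, F = -93/8, G = 13/4; answer radicand W^2 = 1013/16
unnormalised second-form numerators: l = -29/2, m = 9/2, n = 0; L = l/sqrt(1013/16), and similarly M = m/sqrt(W^2), N = n/sqrt(W^2)


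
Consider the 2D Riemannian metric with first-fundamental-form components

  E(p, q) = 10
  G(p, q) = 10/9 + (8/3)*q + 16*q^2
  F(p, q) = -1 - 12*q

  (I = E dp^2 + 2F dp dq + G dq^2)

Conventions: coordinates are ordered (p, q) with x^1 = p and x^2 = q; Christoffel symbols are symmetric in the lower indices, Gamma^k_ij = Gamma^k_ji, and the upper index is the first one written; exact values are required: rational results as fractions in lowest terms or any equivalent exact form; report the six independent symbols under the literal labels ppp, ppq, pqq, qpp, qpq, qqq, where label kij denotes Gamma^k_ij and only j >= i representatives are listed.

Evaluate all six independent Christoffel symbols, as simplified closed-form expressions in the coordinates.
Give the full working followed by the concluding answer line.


E = 10; F = -1 - 12*q; G = 10/9 + (8/3)*q + 16*q^2
Gamma^k_ij = (1/2) g^{kl} (d_i g_jl + d_j g_il - d_l g_ij), with g^inv = (1/(EG-F^2)) [[G, -F], [-F, E]]
first partials: E_p = 0, E_q = 0, F_p = 0, F_q = -12, G_p = 0, G_q = 8/3 + 32*q
D = EG - F^2 = 91/9 + (8/3)*q + 16*q^2
expanded: Gamma^p_pp = (G E_p - 2F F_p + F E_q)/(2D), Gamma^p_pq = (G E_q - F G_p)/(2D), Gamma^p_qq = (2G F_q - G G_p - F G_q)/(2D), Gamma^q_pp = (2E F_p - E E_q - F E_p)/(2D), Gamma^q_pq = (E G_p - F E_q)/(2D), Gamma^q_qq = (E G_q - 2F F_q + F G_p)/(2D); substitute and cancel common factors

Answer: Gamma_ppp = 0, Gamma_ppq = 0, Gamma_pqq = -108/(144*q^2 + 24*q + 91), Gamma_qpp = 0, Gamma_qpq = 0, Gamma_qqq = (144*q + 12)/(144*q^2 + 24*q + 91)


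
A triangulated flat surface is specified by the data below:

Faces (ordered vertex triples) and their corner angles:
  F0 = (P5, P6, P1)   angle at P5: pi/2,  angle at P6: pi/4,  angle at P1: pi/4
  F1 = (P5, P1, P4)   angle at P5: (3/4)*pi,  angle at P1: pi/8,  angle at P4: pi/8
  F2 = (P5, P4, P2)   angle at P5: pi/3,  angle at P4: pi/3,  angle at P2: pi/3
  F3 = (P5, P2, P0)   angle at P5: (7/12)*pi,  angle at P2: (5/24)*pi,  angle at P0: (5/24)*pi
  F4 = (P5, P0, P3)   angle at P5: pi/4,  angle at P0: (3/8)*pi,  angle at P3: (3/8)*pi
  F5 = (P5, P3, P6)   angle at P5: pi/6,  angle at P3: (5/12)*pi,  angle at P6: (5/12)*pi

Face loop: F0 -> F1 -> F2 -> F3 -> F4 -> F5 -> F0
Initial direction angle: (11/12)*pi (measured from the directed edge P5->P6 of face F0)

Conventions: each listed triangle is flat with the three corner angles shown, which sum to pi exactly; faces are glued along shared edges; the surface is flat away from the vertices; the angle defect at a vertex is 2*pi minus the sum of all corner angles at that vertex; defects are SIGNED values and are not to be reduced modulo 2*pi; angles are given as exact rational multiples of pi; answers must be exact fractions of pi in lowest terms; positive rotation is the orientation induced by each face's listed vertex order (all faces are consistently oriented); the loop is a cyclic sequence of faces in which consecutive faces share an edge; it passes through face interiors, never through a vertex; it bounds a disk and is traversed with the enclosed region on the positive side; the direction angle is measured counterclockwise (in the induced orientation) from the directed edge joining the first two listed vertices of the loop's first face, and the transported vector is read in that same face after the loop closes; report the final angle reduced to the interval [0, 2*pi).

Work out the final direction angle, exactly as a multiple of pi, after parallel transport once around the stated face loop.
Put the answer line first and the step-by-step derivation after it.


Answer: final direction angle = pi/3

enclosed vertex P5: corner angles sum to (31/12)*pi, defect = 2*pi - (31/12)*pi = (-7/12)*pi
final direction = starting direction + enclosed defect total, reduced mod 2*pi (induced orientation)
final angle = (11/12)*pi - (7/12)*pi = pi/3 (mod 2*pi)


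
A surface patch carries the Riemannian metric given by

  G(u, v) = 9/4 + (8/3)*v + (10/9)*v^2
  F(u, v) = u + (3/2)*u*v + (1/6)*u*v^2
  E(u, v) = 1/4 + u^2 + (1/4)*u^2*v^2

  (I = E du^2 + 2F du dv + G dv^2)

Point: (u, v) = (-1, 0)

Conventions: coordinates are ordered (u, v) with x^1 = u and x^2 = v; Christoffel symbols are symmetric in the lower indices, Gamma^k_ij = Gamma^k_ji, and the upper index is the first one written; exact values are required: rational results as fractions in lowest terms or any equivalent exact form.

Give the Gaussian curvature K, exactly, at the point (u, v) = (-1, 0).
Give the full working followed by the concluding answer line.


E = 5/4, F = -1, G = 9/4, EG - F^2 = 29/16 at the point
E_u = -2, E_v = 0, F_u = 1, F_v = -3/2, G_u = 0, G_v = 8/3
E_vv = 1/2, F_uv = 3/2, G_uu = 0
Evaluate Brioschi's two determinant matrices M1, M2 and divide by (EG - F^2)^2.
M1 = [[-E_vv/2 + F_uv - G_uu/2, E_u/2, F_u - E_v/2], [F_v - G_u/2, E, F], [G_v/2, F, G]] = [[5/4, -1, 1], [-3/2, 5/4, -1], [4/3, -1, 9/4]]; det M1 = 11/192
M2 = [[0, E_v/2, G_u/2], [E_v/2, E, F], [G_u/2, F, G]] = [[0, 0, 0], [0, 5/4, -1], [0, -1, 9/4]]; det M2 = 0
det M1 - det M2 = 11/192; K = 11/192 / (29/16)^2 = 44/2523

Answer: K = 44/2523


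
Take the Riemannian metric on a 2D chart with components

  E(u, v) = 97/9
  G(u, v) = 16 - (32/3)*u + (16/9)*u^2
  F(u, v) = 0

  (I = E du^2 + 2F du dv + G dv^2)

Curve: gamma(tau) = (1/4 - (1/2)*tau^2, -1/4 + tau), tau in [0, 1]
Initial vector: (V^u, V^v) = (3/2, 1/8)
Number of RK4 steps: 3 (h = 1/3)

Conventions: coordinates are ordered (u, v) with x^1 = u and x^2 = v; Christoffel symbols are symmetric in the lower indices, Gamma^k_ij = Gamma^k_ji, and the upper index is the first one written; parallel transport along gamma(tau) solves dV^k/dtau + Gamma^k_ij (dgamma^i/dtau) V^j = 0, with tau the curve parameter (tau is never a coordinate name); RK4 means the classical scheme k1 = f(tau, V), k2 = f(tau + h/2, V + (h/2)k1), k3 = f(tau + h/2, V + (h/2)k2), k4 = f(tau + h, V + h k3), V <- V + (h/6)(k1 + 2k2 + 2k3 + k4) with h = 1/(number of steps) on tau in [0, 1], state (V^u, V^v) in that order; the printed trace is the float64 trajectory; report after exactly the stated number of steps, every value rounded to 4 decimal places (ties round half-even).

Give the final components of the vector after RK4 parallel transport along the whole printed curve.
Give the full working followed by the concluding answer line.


gamma'(tau) = (-tau, 1); f(tau, V)^k = -Gamma^k_ij(gamma(tau)) gamma'^i(tau) V^j; h = 1/3; intermediate values shown to 6 dp
curve data and Christoffel symbols at the stage parameters:
  tau = 0.000000: gamma = (0.250000, -0.250000), gamma' = (0.000000, 1.000000); Gamma_uuu = 0.000000, Gamma_uuv = 0.000000, Gamma_uvv = 0.453608, Gamma_vuu = 0.000000, Gamma_vuv = -0.363636, Gamma_vvv = 0.000000
  tau = 0.166667: gamma = (0.236111, -0.083333), gamma' = (-0.166667, 1.000000); Gamma_uuu = 0.000000, Gamma_uuv = 0.000000, Gamma_uvv = 0.455899, Gamma_vuu = 0.000000, Gamma_vuv = -0.361809, Gamma_vvv = 0.000000
  tau = 0.333333: gamma = (0.194444, 0.083333), gamma' = (-0.333333, 1.000000); Gamma_uuu = 0.000000, Gamma_uuv = 0.000000, Gamma_uvv = 0.462772, Gamma_vuu = 0.000000, Gamma_vuv = -0.356436, Gamma_vvv = 0.000000
  tau = 0.500000: gamma = (0.125000, 0.250000), gamma' = (-0.500000, 1.000000); Gamma_uuu = 0.000000, Gamma_uuv = 0.000000, Gamma_uvv = 0.474227, Gamma_vuu = 0.000000, Gamma_vuv = -0.347826, Gamma_vvv = 0.000000
  tau = 0.666667: gamma = (0.027778, 0.416667), gamma' = (-0.666667, 1.000000); Gamma_uuu = 0.000000, Gamma_uuv = 0.000000, Gamma_uvv = 0.490263, Gamma_vuu = 0.000000, Gamma_vuv = -0.336449, Gamma_vvv = 0.000000
  tau = 0.833333: gamma = (-0.097222, 0.583333), gamma' = (-0.833333, 1.000000); Gamma_uuu = 0.000000, Gamma_uuv = 0.000000, Gamma_uvv = 0.510882, Gamma_vuu = 0.000000, Gamma_vuv = -0.322870, Gamma_vvv = 0.000000
  tau = 1.000000: gamma = (-0.250000, 0.750000), gamma' = (-1.000000, 1.000000); Gamma_uuu = 0.000000, Gamma_uuv = 0.000000, Gamma_uvv = 0.536082, Gamma_vuu = 0.000000, Gamma_vuv = -0.307692, Gamma_vvv = 0.000000
step 0: V^u = 1.5000, V^v = 0.1250
step 1: k1 = (-0.056701, 0.545455), k2 = (-0.098433, 0.526275), k3 = (-0.096975, 0.523951), k4 = (-0.138670, 0.487530); V <- V + (h/6)(k1 + 2k2 + 2k3 + k4): V^u = 1.4674, V^v = 0.2991
step 2: k1 = (-0.138406, 0.487512), k2 = (-0.180363, 0.436244), k3 = (-0.176311, 0.435297), k4 = (-0.217765, 0.374314); V <- V + (h/6)(k1 + 2k2 + 2k3 + k4): V^u = 1.4080, V^v = 0.4438
step 3: k1 = (-0.217577, 0.374182), k2 = (-0.258588, 0.306711), k3 = (-0.252843, 0.307530), k4 = (-0.292866, 0.239209); V <- V + (h/6)(k1 + 2k2 + 2k3 + k4): V^u = 1.3228, V^v = 0.5461

Answer: V^u = 1.3228, V^v = 0.5461


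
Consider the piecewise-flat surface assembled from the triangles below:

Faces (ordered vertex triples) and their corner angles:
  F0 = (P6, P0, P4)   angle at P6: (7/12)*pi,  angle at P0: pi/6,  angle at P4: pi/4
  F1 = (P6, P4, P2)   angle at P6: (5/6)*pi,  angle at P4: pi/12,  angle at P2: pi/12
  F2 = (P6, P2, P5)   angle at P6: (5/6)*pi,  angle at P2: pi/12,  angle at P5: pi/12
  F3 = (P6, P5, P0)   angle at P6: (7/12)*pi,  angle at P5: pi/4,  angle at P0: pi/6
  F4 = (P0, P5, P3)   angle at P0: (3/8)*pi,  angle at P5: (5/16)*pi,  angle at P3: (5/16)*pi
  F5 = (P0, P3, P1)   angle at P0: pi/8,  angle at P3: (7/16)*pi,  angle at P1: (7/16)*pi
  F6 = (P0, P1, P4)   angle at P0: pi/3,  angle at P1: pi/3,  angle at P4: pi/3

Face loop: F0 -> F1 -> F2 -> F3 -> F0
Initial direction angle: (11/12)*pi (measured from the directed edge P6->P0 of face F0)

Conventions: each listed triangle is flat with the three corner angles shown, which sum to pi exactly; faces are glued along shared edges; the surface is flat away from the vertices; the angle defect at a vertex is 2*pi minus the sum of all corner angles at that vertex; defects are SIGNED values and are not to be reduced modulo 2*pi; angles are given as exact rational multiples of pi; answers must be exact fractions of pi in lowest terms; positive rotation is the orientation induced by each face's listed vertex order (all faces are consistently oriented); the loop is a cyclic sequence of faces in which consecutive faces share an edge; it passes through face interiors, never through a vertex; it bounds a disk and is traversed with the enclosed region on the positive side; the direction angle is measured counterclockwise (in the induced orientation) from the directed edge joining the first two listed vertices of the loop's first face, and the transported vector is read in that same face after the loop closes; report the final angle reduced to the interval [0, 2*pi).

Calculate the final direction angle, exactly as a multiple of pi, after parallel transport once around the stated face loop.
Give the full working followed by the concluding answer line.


enclosed vertex P6: corner angles sum to (17/6)*pi, defect = 2*pi - (17/6)*pi = (-5/6)*pi
adding the enclosed defects to the starting angle (mod 2*pi, induced orientation) gives the holonomy
final angle = (11/12)*pi - (5/6)*pi = pi/12 (mod 2*pi)

Answer: final direction angle = pi/12


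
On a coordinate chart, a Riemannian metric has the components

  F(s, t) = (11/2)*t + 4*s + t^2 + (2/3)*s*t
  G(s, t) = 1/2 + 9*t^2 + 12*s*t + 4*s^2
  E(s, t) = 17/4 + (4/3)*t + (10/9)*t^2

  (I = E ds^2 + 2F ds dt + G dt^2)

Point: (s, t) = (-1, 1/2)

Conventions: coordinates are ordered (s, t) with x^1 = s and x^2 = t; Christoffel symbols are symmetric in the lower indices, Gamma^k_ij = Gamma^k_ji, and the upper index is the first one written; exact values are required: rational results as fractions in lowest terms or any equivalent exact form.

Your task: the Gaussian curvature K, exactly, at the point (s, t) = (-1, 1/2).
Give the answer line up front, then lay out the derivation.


Answer: K = -43392/18605

E = 187/36, F = -4/3, G = 3/4, EG - F^2 = 305/144 at the point
E_s = 0, E_t = 22/9, F_s = 13/3, F_t = 35/6, G_s = -2, G_t = -3
E_tt = 20/9, F_st = 2/3, G_ss = 8
The intrinsic route: Brioschi's K = (det M1 - det M2)/(EG - F^2)^2.
M1 = [[-E_tt/2 + F_st - G_ss/2, E_s/2, F_s - E_t/2], [F_t - G_s/2, E, F], [G_t/2, F, G]] = [[-40/9, 0, 28/9], [41/6, 187/36, -4/3], [-3/2, -4/3, 3/4]]; det M1 = -365/27
M2 = [[0, E_t/2, G_s/2], [E_t/2, E, F], [G_s/2, F, G]] = [[0, 11/9, -1], [11/9, 187/36, -4/3], [-1, -4/3, 3/4]]; det M2 = -55/18
det M1 - det M2 = -565/54; K = -565/54 / (305/144)^2 = -43392/18605


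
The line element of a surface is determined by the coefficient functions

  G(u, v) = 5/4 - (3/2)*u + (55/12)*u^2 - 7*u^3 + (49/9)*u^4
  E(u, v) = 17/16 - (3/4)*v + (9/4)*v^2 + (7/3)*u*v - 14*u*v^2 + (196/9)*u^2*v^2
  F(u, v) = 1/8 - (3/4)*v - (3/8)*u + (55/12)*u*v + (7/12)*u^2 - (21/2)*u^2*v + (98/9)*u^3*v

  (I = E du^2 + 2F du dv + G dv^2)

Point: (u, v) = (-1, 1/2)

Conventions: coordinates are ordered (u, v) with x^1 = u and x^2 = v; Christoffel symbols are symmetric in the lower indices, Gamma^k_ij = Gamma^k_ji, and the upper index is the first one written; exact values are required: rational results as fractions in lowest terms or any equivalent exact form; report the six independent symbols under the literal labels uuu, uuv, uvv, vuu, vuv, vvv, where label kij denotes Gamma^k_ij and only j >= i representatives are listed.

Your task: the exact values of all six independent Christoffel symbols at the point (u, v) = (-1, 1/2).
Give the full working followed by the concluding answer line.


E = 325/36, F = -221/18, G = 178/9 at the point
E_u = -119/9, E_v = 629/18, F_u = 331/12, F_v = -481/18, G_u = -481/9, G_v = 0
EG - F^2 = 1001/36;  g^inv = (36/1001) * [[178/9, 221/18], [221/18, 325/36]]
first-kind symbols [ij,l] = (1/2)(d_i g_jl + d_j g_il - d_l g_ij): [uu,u] = E_u/2 = -119/18, [uu,v] = F_u - E_v/2 = 91/9, [uv,u] = E_v/2 = 629/36, [uv,v] = G_u/2 = -481/18, [vv,u] = F_v - G_u/2 = 0, [vv,v] = G_v/2 = 0
Gamma^u_ij = (G*[ij,u] - F*[ij,v])/(EG - F^2), Gamma^v_ij = (E*[ij,v] - F*[ij,u])/(EG - F^2)

Answer: Gamma_uuu = -34/143, Gamma_uuv = 629/1001, Gamma_uvv = 0, Gamma_vuu = 4/11, Gamma_vuv = -74/77, Gamma_vvv = 0


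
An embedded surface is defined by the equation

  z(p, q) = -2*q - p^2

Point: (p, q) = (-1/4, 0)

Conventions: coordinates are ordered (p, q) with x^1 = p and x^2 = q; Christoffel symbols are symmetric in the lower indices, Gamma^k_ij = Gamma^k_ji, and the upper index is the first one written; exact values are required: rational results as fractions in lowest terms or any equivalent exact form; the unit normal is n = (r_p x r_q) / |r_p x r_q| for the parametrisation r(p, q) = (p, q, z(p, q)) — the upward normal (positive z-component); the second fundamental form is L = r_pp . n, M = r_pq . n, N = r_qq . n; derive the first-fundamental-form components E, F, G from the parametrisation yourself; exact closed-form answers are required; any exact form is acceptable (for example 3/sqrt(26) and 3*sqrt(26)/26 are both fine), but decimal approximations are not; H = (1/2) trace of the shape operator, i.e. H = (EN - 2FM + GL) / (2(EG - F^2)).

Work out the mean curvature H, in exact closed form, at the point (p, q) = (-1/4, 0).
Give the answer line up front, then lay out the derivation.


Answer: H = -40*sqrt(21)/441

z_p = 1/2, z_q = -2, z_pp = -2, z_pq = 0, z_qq = 0
E = 5/4, F = -1, G = 5; answer radicand W^2 = 21/4
unnormalised second-form numerators: l = -2, m = 0, n = 0; L = l/sqrt(21/4), and similarly M = m/sqrt(W^2), N = n/sqrt(W^2)
H = (E*n - 2*F*m + G*l) / (2*(EG - F^2)*sqrt(W^2)); E*n - 2*F*m + G*l = -10, EG - F^2 = 21/4, so H = (-20/21)/sqrt(21/4)


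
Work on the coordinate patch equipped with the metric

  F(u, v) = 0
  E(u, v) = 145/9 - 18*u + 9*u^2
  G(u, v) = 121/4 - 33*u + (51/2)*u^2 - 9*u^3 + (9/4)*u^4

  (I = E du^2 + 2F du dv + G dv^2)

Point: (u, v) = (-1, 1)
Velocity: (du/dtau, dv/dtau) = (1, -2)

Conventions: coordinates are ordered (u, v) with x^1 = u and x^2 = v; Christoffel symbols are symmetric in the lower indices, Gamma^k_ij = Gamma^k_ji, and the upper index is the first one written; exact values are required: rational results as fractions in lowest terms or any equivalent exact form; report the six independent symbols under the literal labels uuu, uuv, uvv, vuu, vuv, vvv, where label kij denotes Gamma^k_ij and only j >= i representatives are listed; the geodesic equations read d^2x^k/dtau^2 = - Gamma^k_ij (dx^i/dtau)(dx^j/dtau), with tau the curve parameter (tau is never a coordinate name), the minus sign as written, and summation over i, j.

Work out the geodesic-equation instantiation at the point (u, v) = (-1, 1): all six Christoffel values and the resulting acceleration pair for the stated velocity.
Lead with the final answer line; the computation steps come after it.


Answer: Gamma_uuu = -81/194, Gamma_uuv = 0, Gamma_uvv = 135/97, Gamma_vuu = 0, Gamma_vuv = -3/5, Gamma_vvv = 0; accelerations (d^2u/dtau^2, d^2v/dtau^2) = (-999/194, -12/5)

E = 388/9, F = 0, G = 100 at the point
E_u = -36, E_v = 0, F_u = 0, F_v = 0, G_u = -120, G_v = 0
EG - F^2 = 38800/9;  g^inv = (9/38800) * [[100, 0], [0, 388/9]]
first-kind symbols [ij,l] = (1/2)(d_i g_jl + d_j g_il - d_l g_ij): [uu,u] = E_u/2 = -18, [uu,v] = F_u - E_v/2 = 0, [uv,u] = E_v/2 = 0, [uv,v] = G_u/2 = -60, [vv,u] = F_v - G_u/2 = 60, [vv,v] = G_v/2 = 0
Gamma^u_ij = (G*[ij,u] - F*[ij,v])/(EG - F^2), Gamma^v_ij = (E*[ij,v] - F*[ij,u])/(EG - F^2)
Gamma_uuu = -81/194, Gamma_uuv = 0, Gamma_uvv = 135/97, Gamma_vuu = 0, Gamma_vuv = -3/5, Gamma_vvv = 0
d^2u/dtau^2 = -(Gamma_uuu*(1)^2 + 2*Gamma_uuv*(1)*(-2) + Gamma_uvv*(-2)^2) = -999/194
d^2v/dtau^2 = -(Gamma_vuu*(1)^2 + 2*Gamma_vuv*(1)*(-2) + Gamma_vvv*(-2)^2) = -12/5


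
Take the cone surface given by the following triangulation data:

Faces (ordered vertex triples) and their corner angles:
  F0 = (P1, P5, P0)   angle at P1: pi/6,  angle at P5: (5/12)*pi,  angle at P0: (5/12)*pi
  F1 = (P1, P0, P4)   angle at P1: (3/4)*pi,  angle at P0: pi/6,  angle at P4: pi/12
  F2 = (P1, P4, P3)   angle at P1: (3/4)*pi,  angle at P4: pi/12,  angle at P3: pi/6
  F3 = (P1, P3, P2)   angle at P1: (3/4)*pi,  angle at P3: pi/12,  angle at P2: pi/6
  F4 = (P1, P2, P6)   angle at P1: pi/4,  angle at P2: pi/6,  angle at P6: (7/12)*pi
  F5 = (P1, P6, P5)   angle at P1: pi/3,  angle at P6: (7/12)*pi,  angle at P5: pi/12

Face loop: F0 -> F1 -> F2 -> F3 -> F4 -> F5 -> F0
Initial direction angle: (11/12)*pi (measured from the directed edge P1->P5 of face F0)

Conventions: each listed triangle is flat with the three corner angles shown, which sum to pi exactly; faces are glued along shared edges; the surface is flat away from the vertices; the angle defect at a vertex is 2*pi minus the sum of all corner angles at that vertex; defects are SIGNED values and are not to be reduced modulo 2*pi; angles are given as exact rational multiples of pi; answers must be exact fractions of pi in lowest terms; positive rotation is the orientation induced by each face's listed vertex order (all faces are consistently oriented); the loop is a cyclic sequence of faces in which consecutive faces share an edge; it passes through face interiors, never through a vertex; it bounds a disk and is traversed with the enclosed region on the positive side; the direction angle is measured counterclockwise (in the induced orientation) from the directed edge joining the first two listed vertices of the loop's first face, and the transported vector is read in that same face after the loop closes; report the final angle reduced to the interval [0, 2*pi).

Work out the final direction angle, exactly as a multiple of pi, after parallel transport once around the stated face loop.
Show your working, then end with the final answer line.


enclosed vertex P1: corner angles sum to 3*pi, defect = 2*pi - 3*pi = -pi
summing the enclosed defects onto the initial angle, mod 2*pi in the induced orientation:
final angle = (11/12)*pi - pi = (23/12)*pi (mod 2*pi)

Answer: final direction angle = (23/12)*pi


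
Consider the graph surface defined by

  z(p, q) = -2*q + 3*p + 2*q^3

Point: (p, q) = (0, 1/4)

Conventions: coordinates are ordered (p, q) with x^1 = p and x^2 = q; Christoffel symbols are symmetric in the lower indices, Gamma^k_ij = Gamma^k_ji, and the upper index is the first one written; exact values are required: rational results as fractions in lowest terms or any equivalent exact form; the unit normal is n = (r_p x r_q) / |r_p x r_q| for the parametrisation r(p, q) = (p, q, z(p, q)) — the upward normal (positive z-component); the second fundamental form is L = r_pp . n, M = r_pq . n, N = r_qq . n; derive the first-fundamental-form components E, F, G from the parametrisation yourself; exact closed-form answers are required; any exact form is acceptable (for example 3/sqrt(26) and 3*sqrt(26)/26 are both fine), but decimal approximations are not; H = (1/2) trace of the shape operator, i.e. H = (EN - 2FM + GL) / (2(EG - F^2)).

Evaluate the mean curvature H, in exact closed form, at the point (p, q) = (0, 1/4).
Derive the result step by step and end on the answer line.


z_p = 3, z_q = -13/8, z_pp = 0, z_pq = 0, z_qq = 3
E = 10, F = -39/8, G = 233/64; answer radicand W^2 = 809/64
unnormalised second-form numerators: l = 0, m = 0, n = 3; L = l/sqrt(809/64), and similarly M = m/sqrt(W^2), N = n/sqrt(W^2)
H = (E*n - 2*F*m + G*l) / (2*(EG - F^2)*sqrt(W^2)); E*n - 2*F*m + G*l = 30, EG - F^2 = 809/64, so H = (960/809)/sqrt(809/64)

Answer: H = 7680*sqrt(809)/654481
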